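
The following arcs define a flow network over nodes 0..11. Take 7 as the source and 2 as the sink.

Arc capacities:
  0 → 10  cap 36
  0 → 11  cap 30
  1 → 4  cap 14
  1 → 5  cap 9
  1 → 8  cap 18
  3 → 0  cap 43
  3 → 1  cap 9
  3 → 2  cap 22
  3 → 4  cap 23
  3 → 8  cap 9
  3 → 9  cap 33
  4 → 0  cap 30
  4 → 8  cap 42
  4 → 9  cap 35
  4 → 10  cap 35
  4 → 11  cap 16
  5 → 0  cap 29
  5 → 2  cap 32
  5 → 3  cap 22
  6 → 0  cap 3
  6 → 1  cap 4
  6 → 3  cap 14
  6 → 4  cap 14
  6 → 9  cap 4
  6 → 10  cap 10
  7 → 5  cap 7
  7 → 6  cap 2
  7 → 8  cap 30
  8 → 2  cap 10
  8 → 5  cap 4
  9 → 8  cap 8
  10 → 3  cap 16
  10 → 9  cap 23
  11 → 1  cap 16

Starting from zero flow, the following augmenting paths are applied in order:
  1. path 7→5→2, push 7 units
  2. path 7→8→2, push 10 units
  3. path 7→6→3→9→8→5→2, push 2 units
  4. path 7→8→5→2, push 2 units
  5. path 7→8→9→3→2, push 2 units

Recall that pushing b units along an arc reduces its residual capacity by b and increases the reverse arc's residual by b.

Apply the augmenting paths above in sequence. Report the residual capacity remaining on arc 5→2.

after path 1 (7→5→2, push 7): res(5,2)=25
after path 2 (7→8→2, push 10): res(5,2)=25
after path 3 (7→6→3→9→8→5→2, push 2): res(5,2)=23
after path 4 (7→8→5→2, push 2): res(5,2)=21
after path 5 (7→8→9→3→2, push 2): res(5,2)=21

Residual capacity of (5,2): 21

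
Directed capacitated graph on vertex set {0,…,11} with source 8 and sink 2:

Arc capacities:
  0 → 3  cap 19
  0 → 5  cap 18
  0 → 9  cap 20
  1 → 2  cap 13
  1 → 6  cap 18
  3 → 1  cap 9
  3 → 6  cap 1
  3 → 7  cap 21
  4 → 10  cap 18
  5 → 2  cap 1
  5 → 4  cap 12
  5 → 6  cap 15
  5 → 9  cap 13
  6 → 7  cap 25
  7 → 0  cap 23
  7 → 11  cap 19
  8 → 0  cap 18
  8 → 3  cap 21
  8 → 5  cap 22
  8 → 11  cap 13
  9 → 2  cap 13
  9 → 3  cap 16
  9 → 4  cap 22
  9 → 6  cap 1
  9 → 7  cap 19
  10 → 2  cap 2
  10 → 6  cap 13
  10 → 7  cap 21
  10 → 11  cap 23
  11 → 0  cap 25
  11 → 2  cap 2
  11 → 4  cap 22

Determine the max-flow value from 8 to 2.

Maximum flow value: 27

augment #1: 8→5→2 bottleneck 1, total now 1
augment #2: 8→11→2 bottleneck 2, total now 3
augment #3: 8→0→9→2 bottleneck 13, total now 16
augment #4: 8→3→1→2 bottleneck 9, total now 25
augment #5: 8→5→4→10→2 bottleneck 2, total now 27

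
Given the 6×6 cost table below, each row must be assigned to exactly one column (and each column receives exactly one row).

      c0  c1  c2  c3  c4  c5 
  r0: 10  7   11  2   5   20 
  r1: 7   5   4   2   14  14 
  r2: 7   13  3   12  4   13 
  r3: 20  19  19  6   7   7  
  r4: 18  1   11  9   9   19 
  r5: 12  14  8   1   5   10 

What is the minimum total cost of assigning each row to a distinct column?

Minimum assignment cost: 24

optimal assignment: row0→col4 (cost 5), row1→col0 (cost 7), row2→col2 (cost 3), row3→col5 (cost 7), row4→col1 (cost 1), row5→col3 (cost 1)
total = 5 + 7 + 3 + 7 + 1 + 1 = 24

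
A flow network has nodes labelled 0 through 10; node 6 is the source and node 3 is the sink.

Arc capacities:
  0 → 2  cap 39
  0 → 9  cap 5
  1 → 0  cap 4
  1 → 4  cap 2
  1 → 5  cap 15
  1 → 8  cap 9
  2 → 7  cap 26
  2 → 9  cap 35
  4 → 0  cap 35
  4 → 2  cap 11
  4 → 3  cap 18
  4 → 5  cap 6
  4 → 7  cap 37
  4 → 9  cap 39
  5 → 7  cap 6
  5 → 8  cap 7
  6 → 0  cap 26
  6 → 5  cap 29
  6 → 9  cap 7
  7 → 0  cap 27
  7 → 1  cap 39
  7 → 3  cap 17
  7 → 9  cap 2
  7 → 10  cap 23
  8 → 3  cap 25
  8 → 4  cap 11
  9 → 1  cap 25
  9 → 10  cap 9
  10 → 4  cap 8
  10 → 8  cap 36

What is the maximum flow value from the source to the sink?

Maximum flow value: 46

augment #1: 6→5→7→3 bottleneck 6, total now 6
augment #2: 6→5→8→3 bottleneck 7, total now 13
augment #3: 6→0→2→7→3 bottleneck 11, total now 24
augment #4: 6→9→1→4→3 bottleneck 2, total now 26
augment #5: 6→9→1→8→3 bottleneck 5, total now 31
augment #6: 6→0→9→1→8→3 bottleneck 4, total now 35
augment #7: 6→0→9→10→4→3 bottleneck 1, total now 36
augment #8: 6→0→2→7→10→4→3 bottleneck 7, total now 43
augment #9: 6→0→2→7→10→8→3 bottleneck 3, total now 46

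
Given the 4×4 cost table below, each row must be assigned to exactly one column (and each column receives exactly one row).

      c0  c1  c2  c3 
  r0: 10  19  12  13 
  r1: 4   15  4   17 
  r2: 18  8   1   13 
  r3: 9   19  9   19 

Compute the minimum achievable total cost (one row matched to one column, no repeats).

one of 2 optimal assignments: row0→col3 (cost 13), row1→col0 (cost 4), row2→col1 (cost 8), row3→col2 (cost 9)
total = 13 + 4 + 8 + 9 = 34

Minimum assignment cost: 34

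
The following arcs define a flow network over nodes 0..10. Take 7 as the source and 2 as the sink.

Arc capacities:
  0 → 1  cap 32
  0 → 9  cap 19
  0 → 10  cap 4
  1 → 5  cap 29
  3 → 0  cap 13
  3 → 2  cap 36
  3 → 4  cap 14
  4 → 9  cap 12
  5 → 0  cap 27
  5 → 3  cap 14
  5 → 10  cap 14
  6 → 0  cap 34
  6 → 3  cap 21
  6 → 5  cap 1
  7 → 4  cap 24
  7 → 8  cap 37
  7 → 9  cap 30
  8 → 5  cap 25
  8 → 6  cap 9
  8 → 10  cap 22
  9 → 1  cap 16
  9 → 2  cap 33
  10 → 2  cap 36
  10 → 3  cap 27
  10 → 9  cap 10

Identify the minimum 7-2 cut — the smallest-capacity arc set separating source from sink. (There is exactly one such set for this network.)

augment #1: 7→9→2 push 30
augment #2: 7→4→9→2 push 3
augment #3: 7→8→10→2 push 22
augment #4: 7→8→5→3→2 push 14
augment #5: 7→8→5→10→2 push 1
augment #6: 7→4→9→1→5→10→2 push 9
max flow = 79; residual-reachable set from 7 gives S-side
cut edges (S→T): {(4,9), (7,8), (7,9)} total cap 79

Min-cut arcs: {(4,9), (7,8), (7,9)} (total capacity 79)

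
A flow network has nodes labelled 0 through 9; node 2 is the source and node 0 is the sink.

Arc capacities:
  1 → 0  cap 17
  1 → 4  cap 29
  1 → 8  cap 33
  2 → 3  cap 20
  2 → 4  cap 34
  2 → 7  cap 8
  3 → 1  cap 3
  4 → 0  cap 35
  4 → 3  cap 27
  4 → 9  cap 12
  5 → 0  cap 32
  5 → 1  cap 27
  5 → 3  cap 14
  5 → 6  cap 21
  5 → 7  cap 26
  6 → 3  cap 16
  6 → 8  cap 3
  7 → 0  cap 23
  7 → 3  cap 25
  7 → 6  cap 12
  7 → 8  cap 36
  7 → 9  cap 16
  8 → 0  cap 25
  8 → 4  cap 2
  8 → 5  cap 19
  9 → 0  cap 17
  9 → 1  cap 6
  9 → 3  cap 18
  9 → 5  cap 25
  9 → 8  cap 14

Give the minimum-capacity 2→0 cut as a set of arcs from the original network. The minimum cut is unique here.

Min-cut arcs: {(2,4), (2,7), (3,1)} (total capacity 45)

augment #1: 2→4→0 push 34
augment #2: 2→7→0 push 8
augment #3: 2→3→1→0 push 3
max flow = 45; residual-reachable set from 2 gives S-side
cut edges (S→T): {(2,4), (2,7), (3,1)} total cap 45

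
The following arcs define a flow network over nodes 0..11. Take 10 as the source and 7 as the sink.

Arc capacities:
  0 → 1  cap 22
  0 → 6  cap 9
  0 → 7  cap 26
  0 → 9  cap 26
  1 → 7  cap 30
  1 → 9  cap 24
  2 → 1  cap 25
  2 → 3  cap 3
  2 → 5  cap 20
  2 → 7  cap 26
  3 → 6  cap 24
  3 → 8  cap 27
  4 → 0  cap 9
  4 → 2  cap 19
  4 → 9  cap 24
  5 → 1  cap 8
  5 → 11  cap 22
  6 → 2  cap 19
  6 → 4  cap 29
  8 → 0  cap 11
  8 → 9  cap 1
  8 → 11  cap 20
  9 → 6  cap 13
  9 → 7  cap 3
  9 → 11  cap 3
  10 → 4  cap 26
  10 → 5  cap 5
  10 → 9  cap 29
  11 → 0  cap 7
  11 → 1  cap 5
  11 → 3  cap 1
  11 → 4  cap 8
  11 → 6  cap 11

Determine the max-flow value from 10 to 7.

augment #1: 10→9→7 bottleneck 3, total now 3
augment #2: 10→4→0→7 bottleneck 9, total now 12
augment #3: 10→4→2→7 bottleneck 17, total now 29
augment #4: 10→5→1→7 bottleneck 5, total now 34
augment #5: 10→9→6→2→7 bottleneck 9, total now 43
augment #6: 10→9→11→0→7 bottleneck 3, total now 46
augment #7: 10→9→6→2→1→7 bottleneck 4, total now 50

Maximum flow value: 50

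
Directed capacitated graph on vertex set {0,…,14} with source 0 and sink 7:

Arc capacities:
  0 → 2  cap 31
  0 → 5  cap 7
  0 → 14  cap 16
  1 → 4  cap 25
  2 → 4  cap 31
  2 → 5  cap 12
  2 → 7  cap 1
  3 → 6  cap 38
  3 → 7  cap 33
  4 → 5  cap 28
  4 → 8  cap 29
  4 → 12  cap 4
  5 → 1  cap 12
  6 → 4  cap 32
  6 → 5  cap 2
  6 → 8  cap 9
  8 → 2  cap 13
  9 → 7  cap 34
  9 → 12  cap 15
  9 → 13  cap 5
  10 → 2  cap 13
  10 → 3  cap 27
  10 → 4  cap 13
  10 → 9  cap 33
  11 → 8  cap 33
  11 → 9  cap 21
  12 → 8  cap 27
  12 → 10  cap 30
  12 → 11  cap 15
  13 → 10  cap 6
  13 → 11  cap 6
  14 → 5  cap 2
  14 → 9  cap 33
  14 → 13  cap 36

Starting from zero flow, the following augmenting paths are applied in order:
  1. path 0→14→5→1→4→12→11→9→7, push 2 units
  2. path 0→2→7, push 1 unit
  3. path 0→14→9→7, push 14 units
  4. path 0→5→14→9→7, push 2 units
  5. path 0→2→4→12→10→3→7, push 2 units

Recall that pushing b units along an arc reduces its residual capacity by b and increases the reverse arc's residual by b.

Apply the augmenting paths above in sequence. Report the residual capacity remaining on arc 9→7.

after path 1 (0→14→5→1→4→12→11→9→7, push 2): res(9,7)=32
after path 2 (0→2→7, push 1): res(9,7)=32
after path 3 (0→14→9→7, push 14): res(9,7)=18
after path 4 (0→5→14→9→7, push 2): res(9,7)=16
after path 5 (0→2→4→12→10→3→7, push 2): res(9,7)=16

Residual capacity of (9,7): 16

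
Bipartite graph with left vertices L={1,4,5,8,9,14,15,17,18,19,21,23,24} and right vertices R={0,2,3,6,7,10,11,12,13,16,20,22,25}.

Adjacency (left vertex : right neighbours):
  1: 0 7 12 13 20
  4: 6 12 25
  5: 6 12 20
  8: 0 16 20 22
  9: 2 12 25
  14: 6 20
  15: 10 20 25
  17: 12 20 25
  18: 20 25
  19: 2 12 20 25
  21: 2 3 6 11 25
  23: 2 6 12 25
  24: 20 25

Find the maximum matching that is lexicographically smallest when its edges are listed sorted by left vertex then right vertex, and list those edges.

|M| = 9 (so the lex-smallest maximum matching has 9 edges)
process left vertices in ascending order; for each, take the smallest-labelled available neighbour that still permits 9 edges overall, or leave it unmatched if none does
lex-smallest matching: {1-0, 4-6, 5-12, 8-16, 9-2, 14-20, 15-10, 17-25, 21-3}

Lex-smallest maximum matching: {(1,0), (4,6), (5,12), (8,16), (9,2), (14,20), (15,10), (17,25), (21,3)}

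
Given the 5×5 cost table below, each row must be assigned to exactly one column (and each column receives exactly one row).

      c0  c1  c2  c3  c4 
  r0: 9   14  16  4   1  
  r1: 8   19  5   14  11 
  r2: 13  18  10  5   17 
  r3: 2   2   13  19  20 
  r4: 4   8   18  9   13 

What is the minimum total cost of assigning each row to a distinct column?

Minimum assignment cost: 17

optimal assignment: row0→col4 (cost 1), row1→col2 (cost 5), row2→col3 (cost 5), row3→col1 (cost 2), row4→col0 (cost 4)
total = 1 + 5 + 5 + 2 + 4 = 17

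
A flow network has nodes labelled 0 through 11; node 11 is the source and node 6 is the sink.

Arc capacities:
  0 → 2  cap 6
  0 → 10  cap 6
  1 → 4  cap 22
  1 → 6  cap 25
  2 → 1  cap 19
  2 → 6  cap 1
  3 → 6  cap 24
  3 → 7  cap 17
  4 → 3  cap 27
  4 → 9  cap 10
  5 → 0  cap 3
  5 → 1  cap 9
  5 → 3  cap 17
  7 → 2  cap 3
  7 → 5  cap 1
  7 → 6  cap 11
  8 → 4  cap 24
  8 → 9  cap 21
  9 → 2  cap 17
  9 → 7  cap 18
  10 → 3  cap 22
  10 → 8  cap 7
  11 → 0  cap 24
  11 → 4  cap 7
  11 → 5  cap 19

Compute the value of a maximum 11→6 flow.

Maximum flow value: 38

augment #1: 11→0→2→6 bottleneck 1, total now 1
augment #2: 11→4→3→6 bottleneck 7, total now 8
augment #3: 11→5→1→6 bottleneck 9, total now 17
augment #4: 11→5→3→6 bottleneck 10, total now 27
augment #5: 11→0→2→1→6 bottleneck 5, total now 32
augment #6: 11→0→10→3→6 bottleneck 6, total now 38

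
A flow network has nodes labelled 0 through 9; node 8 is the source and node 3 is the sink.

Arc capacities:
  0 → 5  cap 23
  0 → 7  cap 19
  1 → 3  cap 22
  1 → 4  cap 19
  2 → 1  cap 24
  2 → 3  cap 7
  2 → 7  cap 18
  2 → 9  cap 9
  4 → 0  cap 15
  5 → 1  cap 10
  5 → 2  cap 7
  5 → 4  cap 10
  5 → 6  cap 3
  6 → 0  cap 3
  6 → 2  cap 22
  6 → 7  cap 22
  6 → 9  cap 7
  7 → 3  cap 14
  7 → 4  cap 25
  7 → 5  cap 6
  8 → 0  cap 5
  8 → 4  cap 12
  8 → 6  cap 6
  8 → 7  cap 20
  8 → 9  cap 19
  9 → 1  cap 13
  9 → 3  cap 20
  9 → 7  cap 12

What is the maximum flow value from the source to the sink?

augment #1: 8→7→3 bottleneck 14, total now 14
augment #2: 8→9→3 bottleneck 19, total now 33
augment #3: 8→6→2→3 bottleneck 6, total now 39
augment #4: 8→0→5→1→3 bottleneck 5, total now 44
augment #5: 8→7→5→1→3 bottleneck 5, total now 49
augment #6: 8→7→5→2→3 bottleneck 1, total now 50
augment #7: 8→4→0→5→2→1→3 bottleneck 6, total now 56
augment #8: 8→4→0→5→6→9→3 bottleneck 1, total now 57
augment #9: 8→4→0→5→6→2→1→3 bottleneck 2, total now 59

Maximum flow value: 59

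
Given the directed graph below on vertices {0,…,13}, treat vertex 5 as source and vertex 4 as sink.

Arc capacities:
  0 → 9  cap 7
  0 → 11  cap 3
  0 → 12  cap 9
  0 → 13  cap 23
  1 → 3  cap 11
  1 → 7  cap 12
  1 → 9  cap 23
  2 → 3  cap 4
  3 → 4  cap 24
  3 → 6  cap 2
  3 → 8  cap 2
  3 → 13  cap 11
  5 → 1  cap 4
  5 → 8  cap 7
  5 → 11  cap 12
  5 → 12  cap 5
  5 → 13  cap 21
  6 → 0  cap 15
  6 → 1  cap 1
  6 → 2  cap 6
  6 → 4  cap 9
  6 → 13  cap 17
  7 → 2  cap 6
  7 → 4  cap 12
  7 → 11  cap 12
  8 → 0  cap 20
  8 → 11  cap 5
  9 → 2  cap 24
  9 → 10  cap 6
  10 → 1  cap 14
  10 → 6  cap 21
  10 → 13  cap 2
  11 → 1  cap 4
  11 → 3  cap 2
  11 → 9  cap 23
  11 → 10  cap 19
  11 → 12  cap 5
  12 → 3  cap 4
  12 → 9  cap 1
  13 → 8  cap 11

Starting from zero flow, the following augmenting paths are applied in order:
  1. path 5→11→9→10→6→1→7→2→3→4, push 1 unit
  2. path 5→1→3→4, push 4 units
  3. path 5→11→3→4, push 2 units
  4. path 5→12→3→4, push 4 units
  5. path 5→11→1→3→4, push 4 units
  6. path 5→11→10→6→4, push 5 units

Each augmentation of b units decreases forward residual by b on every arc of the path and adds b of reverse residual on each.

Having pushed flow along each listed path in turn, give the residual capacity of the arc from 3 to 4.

after path 1 (5→11→9→10→6→1→7→2→3→4, push 1): res(3,4)=23
after path 2 (5→1→3→4, push 4): res(3,4)=19
after path 3 (5→11→3→4, push 2): res(3,4)=17
after path 4 (5→12→3→4, push 4): res(3,4)=13
after path 5 (5→11→1→3→4, push 4): res(3,4)=9
after path 6 (5→11→10→6→4, push 5): res(3,4)=9

Residual capacity of (3,4): 9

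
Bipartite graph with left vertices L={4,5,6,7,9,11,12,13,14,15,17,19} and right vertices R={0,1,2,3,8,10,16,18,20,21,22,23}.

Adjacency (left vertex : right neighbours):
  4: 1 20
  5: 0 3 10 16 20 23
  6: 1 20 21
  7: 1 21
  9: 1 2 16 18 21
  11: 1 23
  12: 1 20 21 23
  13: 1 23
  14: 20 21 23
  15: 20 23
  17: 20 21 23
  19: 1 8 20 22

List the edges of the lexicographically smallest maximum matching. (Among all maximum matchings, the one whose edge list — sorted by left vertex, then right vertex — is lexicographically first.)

|M| = 7 (so the lex-smallest maximum matching has 7 edges)
process left vertices in ascending order; for each, take the smallest-labelled available neighbour that still permits 7 edges overall, or leave it unmatched if none does
lex-smallest matching: {4-1, 5-0, 6-20, 7-21, 9-2, 11-23, 19-8}

Lex-smallest maximum matching: {(4,1), (5,0), (6,20), (7,21), (9,2), (11,23), (19,8)}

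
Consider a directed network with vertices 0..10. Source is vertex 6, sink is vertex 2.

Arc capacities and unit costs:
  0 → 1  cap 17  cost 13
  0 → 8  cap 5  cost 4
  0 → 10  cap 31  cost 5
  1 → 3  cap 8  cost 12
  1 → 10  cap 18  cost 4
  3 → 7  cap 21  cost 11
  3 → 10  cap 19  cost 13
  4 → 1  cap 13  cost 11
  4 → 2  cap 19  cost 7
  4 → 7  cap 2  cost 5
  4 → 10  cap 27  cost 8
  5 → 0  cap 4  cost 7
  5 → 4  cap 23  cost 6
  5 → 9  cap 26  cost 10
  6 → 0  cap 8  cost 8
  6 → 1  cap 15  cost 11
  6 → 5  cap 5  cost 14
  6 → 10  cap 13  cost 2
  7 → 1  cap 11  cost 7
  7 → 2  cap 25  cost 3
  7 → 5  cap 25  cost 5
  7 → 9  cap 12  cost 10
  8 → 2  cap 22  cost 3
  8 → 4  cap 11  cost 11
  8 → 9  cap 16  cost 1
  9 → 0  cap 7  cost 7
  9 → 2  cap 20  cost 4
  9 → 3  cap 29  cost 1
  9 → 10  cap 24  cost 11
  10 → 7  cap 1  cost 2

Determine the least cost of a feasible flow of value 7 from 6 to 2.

shortest-cost path #1: 6→10→7→2 push 1 @ unit cost 7 (adds 7)
shortest-cost path #2: 6→0→8→2 push 5 @ unit cost 15 (adds 75)
shortest-cost path #3: 6→5→4→2 push 1 @ unit cost 27 (adds 27)
total cost = 109

Minimum cost for 7 units: 109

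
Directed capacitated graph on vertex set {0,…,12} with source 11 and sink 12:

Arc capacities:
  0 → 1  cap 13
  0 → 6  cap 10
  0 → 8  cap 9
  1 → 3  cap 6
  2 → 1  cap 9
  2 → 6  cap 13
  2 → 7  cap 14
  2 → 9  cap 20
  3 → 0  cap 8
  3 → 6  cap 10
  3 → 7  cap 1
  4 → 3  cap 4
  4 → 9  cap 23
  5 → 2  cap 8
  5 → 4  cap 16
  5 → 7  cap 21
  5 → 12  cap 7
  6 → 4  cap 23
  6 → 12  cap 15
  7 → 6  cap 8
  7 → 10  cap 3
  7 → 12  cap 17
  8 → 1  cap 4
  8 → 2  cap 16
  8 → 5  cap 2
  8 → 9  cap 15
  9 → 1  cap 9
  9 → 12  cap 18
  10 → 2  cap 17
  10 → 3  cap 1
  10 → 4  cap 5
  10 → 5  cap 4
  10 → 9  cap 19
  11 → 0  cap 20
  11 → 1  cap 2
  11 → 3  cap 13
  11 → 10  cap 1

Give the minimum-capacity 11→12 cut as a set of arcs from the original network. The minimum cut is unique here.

Min-cut arcs: {(0,6), (0,8), (3,6), (3,7), (11,10)} (total capacity 31)

augment #1: 11→0→6→12 push 10
augment #2: 11→3→6→12 push 5
augment #3: 11→3→7→12 push 1
augment #4: 11→10→5→12 push 1
augment #5: 11→0→8→5→12 push 2
augment #6: 11→0→8→9→12 push 7
augment #7: 11→3→6→4→9→12 push 5
max flow = 31; residual-reachable set from 11 gives S-side
cut edges (S→T): {(0,6), (0,8), (3,6), (3,7), (11,10)} total cap 31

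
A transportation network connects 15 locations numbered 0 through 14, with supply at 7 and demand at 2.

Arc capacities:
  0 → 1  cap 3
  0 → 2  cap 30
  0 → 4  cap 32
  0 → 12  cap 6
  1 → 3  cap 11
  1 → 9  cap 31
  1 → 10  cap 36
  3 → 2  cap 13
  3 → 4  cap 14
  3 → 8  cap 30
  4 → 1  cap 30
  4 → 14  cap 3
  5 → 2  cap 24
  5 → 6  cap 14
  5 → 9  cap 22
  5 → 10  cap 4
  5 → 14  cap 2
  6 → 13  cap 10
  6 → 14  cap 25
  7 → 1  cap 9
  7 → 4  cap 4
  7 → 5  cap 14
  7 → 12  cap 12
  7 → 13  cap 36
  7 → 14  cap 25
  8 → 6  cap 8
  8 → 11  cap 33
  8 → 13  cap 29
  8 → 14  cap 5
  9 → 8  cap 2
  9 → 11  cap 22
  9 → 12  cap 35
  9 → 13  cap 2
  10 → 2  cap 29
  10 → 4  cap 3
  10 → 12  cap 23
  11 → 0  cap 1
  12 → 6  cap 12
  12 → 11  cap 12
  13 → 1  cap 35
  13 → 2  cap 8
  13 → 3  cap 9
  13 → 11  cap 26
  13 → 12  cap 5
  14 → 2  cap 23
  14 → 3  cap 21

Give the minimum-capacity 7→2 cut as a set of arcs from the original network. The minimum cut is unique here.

augment #1: 7→5→2 push 14
augment #2: 7→13→2 push 8
augment #3: 7→14→2 push 23
augment #4: 7→1→3→2 push 9
augment #5: 7→13→3→2 push 4
augment #6: 7→4→1→10→2 push 4
augment #7: 7→12→11→0→2 push 1
augment #8: 7→13→1→10→2 push 24
augment #9: 7→14→3→1→10→2 push 1
max flow = 88; residual-reachable set from 7 gives S-side
cut edges (S→T): {(3,2), (7,5), (10,2), (11,0), (13,2), (14,2)} total cap 88

Min-cut arcs: {(3,2), (7,5), (10,2), (11,0), (13,2), (14,2)} (total capacity 88)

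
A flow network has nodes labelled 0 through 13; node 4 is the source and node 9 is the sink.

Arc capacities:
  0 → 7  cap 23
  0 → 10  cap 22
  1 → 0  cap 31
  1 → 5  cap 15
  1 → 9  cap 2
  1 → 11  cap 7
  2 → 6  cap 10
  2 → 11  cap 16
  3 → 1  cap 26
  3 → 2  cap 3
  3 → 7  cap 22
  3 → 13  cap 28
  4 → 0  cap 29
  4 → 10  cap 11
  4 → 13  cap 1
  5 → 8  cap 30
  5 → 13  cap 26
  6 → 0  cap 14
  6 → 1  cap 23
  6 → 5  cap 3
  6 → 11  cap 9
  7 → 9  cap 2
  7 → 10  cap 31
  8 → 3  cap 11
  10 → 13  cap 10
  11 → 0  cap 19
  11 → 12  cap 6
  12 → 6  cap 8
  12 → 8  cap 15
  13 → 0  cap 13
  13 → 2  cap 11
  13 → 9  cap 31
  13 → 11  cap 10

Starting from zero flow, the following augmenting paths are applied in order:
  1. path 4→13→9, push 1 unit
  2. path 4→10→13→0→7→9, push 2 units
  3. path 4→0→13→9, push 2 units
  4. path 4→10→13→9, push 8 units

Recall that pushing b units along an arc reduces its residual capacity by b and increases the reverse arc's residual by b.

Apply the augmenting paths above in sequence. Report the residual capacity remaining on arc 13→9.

after path 1 (4→13→9, push 1): res(13,9)=30
after path 2 (4→10→13→0→7→9, push 2): res(13,9)=30
after path 3 (4→0→13→9, push 2): res(13,9)=28
after path 4 (4→10→13→9, push 8): res(13,9)=20

Residual capacity of (13,9): 20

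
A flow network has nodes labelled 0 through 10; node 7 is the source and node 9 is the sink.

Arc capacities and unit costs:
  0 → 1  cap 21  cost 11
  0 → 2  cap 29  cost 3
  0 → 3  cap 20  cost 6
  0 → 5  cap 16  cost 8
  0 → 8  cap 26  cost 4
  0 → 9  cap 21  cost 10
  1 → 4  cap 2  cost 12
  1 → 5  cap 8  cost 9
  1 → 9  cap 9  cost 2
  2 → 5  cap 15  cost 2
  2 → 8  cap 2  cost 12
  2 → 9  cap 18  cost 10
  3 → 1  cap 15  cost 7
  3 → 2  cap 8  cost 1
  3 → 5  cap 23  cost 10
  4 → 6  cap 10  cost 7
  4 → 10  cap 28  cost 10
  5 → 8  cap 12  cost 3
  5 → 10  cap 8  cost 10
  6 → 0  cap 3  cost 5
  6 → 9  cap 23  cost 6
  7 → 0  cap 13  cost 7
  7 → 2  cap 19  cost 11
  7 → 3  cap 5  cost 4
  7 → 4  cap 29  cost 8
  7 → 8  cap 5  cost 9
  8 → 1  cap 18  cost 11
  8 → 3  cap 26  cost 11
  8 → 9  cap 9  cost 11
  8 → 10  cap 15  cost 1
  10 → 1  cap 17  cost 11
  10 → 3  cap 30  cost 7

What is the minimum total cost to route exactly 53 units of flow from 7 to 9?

Minimum cost for 53 units: 1032

shortest-cost path #1: 7→3→1→9 push 5 @ unit cost 13 (adds 65)
shortest-cost path #2: 7→0→9 push 13 @ unit cost 17 (adds 221)
shortest-cost path #3: 7→8→9 push 5 @ unit cost 20 (adds 100)
shortest-cost path #4: 7→2→9 push 18 @ unit cost 21 (adds 378)
shortest-cost path #5: 7→4→6→9 push 10 @ unit cost 21 (adds 210)
shortest-cost path #6: 7→2→5→8→9 push 1 @ unit cost 27 (adds 27)
shortest-cost path #7: 7→4→10→1→9 push 1 @ unit cost 31 (adds 31)
total cost = 1032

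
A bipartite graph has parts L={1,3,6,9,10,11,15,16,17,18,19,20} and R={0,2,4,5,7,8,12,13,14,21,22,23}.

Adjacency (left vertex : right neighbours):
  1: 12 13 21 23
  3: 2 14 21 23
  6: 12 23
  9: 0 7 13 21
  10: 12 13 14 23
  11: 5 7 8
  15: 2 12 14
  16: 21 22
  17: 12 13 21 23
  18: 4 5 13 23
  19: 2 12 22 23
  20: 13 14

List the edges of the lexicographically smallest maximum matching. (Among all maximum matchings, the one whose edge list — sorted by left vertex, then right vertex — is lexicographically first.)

|M| = 10 (so the lex-smallest maximum matching has 10 edges)
process left vertices in ascending order; for each, take the smallest-labelled available neighbour that still permits 10 edges overall, or leave it unmatched if none does
lex-smallest matching: {1-12, 3-2, 6-23, 9-0, 10-13, 11-5, 15-14, 16-21, 18-4, 19-22}

Lex-smallest maximum matching: {(1,12), (3,2), (6,23), (9,0), (10,13), (11,5), (15,14), (16,21), (18,4), (19,22)}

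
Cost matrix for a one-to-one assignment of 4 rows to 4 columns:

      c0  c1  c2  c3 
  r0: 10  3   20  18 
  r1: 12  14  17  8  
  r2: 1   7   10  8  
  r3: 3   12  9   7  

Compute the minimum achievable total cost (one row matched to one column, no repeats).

optimal assignment: row0→col1 (cost 3), row1→col3 (cost 8), row2→col0 (cost 1), row3→col2 (cost 9)
total = 3 + 8 + 1 + 9 = 21

Minimum assignment cost: 21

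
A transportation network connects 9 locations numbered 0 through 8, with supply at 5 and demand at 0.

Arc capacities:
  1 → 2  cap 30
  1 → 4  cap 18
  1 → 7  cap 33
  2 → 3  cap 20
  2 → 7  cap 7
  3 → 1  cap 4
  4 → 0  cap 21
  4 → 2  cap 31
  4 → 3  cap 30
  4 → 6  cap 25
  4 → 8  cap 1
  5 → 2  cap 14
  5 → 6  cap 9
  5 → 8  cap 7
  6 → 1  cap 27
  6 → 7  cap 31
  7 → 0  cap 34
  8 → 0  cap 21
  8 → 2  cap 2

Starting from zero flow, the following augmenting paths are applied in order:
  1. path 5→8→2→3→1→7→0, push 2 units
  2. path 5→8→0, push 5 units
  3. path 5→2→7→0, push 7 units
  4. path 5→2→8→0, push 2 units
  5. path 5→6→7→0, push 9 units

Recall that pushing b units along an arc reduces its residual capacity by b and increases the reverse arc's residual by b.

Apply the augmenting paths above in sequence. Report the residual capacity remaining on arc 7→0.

after path 1 (5→8→2→3→1→7→0, push 2): res(7,0)=32
after path 2 (5→8→0, push 5): res(7,0)=32
after path 3 (5→2→7→0, push 7): res(7,0)=25
after path 4 (5→2→8→0, push 2): res(7,0)=25
after path 5 (5→6→7→0, push 9): res(7,0)=16

Residual capacity of (7,0): 16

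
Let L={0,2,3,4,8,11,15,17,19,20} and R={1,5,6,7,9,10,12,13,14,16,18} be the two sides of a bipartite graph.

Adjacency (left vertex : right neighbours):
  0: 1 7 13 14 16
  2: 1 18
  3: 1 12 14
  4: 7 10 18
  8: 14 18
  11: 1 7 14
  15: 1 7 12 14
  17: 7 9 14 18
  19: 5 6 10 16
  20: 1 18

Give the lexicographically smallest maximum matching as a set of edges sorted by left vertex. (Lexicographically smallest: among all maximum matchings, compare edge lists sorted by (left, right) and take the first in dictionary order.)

Lex-smallest maximum matching: {(0,13), (2,1), (3,12), (4,10), (8,14), (11,7), (17,9), (19,5), (20,18)}

|M| = 9 (so the lex-smallest maximum matching has 9 edges)
process left vertices in ascending order; for each, take the smallest-labelled available neighbour that still permits 9 edges overall, or leave it unmatched if none does
lex-smallest matching: {0-13, 2-1, 3-12, 4-10, 8-14, 11-7, 17-9, 19-5, 20-18}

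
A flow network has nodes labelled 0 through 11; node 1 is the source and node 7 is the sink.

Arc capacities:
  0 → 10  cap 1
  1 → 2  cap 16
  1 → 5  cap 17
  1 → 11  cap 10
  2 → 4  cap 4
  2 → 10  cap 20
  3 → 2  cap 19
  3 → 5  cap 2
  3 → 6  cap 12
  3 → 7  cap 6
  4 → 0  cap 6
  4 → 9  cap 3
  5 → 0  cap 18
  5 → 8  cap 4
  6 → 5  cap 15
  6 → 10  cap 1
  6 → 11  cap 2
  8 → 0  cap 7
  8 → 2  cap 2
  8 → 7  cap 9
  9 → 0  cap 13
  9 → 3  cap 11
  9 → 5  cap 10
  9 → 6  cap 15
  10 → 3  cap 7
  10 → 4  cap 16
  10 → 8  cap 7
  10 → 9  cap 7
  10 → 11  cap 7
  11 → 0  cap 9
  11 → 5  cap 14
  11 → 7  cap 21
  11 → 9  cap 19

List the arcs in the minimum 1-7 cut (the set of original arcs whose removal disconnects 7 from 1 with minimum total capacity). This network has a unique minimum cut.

Min-cut arcs: {(0,10), (1,2), (1,11), (5,8)} (total capacity 31)

augment #1: 1→11→7 push 10
augment #2: 1→5→8→7 push 4
augment #3: 1→2→10→3→7 push 6
augment #4: 1→2→10→8→7 push 5
augment #5: 1→2→10→11→7 push 5
augment #6: 1→5→0→10→11→7 push 1
max flow = 31; residual-reachable set from 1 gives S-side
cut edges (S→T): {(0,10), (1,2), (1,11), (5,8)} total cap 31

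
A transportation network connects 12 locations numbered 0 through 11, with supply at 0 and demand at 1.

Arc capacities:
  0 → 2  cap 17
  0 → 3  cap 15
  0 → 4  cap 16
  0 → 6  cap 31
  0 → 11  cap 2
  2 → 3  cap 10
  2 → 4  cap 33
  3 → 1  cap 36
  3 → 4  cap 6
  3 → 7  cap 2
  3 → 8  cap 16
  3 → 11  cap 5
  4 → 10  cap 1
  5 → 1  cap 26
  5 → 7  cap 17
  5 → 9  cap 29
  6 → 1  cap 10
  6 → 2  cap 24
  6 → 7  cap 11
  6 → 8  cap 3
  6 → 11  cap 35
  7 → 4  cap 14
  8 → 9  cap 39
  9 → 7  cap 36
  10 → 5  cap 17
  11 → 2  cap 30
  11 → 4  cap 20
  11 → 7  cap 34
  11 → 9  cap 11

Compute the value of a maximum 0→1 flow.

augment #1: 0→3→1 bottleneck 15, total now 15
augment #2: 0→6→1 bottleneck 10, total now 25
augment #3: 0→2→3→1 bottleneck 10, total now 35
augment #4: 0→4→10→5→1 bottleneck 1, total now 36

Maximum flow value: 36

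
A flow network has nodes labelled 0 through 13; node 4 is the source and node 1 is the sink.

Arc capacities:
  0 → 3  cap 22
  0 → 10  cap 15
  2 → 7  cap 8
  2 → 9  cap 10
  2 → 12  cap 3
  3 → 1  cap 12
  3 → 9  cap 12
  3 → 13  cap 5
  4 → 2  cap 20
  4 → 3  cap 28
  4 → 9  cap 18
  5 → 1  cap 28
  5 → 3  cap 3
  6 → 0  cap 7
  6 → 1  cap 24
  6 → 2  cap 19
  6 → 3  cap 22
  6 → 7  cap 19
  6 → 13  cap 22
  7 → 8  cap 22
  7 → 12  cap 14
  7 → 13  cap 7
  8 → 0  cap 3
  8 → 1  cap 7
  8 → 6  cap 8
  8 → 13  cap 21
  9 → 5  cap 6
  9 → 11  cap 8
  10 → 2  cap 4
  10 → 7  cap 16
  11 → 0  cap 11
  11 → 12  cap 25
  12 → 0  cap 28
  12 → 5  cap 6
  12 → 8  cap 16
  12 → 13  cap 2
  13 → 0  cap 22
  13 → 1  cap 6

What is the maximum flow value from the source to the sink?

augment #1: 4→3→1 bottleneck 12, total now 12
augment #2: 4→3→13→1 bottleneck 5, total now 17
augment #3: 4→9→5→1 bottleneck 6, total now 23
augment #4: 4→2→7→8→1 bottleneck 7, total now 30
augment #5: 4→2→7→13→1 bottleneck 1, total now 31
augment #6: 4→2→12→5→1 bottleneck 3, total now 34
augment #7: 4→9→11→12→5→1 bottleneck 3, total now 37
augment #8: 4→9→11→12→8→6→1 bottleneck 5, total now 42

Maximum flow value: 42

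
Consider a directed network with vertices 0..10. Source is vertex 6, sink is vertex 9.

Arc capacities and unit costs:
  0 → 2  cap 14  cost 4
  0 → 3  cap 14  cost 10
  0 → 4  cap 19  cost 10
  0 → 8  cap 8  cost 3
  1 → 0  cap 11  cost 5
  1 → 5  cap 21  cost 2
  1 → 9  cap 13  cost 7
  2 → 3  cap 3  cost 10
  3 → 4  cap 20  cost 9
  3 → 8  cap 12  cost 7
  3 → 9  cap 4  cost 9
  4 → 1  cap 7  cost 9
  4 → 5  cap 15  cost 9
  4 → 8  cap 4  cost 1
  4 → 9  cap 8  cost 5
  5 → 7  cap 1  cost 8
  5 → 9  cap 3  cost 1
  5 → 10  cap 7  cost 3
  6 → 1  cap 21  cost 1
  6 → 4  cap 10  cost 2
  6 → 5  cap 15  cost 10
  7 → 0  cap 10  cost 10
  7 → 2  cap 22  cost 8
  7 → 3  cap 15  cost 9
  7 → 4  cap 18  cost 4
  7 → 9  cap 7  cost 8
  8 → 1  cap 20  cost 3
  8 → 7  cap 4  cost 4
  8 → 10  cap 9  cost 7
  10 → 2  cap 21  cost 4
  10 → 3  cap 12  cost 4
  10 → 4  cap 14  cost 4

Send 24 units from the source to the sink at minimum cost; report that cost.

shortest-cost path #1: 6→1→5→9 push 3 @ unit cost 4 (adds 12)
shortest-cost path #2: 6→4→9 push 8 @ unit cost 7 (adds 56)
shortest-cost path #3: 6→1→9 push 13 @ unit cost 8 (adds 104)
total cost = 172

Minimum cost for 24 units: 172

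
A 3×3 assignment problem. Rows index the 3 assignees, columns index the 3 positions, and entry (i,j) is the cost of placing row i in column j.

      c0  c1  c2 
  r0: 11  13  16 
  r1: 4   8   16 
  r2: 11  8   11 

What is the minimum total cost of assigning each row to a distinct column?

one of 2 optimal assignments: row0→col1 (cost 13), row1→col0 (cost 4), row2→col2 (cost 11)
total = 13 + 4 + 11 = 28

Minimum assignment cost: 28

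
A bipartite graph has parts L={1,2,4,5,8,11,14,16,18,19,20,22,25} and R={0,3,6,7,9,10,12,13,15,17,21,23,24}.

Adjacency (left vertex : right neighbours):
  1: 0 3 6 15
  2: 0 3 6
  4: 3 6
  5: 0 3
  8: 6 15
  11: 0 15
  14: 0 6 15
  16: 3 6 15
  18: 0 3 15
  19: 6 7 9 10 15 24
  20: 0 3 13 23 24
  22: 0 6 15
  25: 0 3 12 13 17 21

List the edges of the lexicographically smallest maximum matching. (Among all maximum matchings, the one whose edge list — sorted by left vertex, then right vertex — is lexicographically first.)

Lex-smallest maximum matching: {(1,0), (2,3), (4,6), (8,15), (19,7), (20,13), (25,12)}

|M| = 7 (so the lex-smallest maximum matching has 7 edges)
process left vertices in ascending order; for each, take the smallest-labelled available neighbour that still permits 7 edges overall, or leave it unmatched if none does
lex-smallest matching: {1-0, 2-3, 4-6, 8-15, 19-7, 20-13, 25-12}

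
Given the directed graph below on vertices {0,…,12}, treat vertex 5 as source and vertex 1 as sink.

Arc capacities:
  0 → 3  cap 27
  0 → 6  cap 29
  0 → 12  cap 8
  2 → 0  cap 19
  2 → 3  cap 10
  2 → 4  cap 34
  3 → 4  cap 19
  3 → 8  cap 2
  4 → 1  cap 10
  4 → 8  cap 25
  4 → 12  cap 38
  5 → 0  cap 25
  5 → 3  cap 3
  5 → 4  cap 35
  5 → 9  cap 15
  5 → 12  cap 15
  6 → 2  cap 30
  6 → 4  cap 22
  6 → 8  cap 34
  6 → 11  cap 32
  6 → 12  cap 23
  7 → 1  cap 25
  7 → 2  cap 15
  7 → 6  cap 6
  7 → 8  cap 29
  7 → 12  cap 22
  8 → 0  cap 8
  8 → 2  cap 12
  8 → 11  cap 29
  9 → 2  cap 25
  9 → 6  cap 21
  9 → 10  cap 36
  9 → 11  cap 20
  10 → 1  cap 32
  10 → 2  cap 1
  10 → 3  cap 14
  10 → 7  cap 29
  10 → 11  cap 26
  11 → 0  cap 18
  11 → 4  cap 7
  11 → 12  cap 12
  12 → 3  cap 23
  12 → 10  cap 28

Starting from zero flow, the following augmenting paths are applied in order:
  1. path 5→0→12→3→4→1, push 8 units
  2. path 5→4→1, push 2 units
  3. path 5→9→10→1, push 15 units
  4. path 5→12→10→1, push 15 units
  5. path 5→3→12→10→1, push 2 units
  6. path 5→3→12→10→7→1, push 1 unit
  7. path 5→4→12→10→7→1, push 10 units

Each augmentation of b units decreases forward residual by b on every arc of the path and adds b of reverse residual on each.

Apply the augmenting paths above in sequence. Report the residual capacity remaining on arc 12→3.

after path 1 (5→0→12→3→4→1, push 8): res(12,3)=15
after path 2 (5→4→1, push 2): res(12,3)=15
after path 3 (5→9→10→1, push 15): res(12,3)=15
after path 4 (5→12→10→1, push 15): res(12,3)=15
after path 5 (5→3→12→10→1, push 2): res(12,3)=17
after path 6 (5→3→12→10→7→1, push 1): res(12,3)=18
after path 7 (5→4→12→10→7→1, push 10): res(12,3)=18

Residual capacity of (12,3): 18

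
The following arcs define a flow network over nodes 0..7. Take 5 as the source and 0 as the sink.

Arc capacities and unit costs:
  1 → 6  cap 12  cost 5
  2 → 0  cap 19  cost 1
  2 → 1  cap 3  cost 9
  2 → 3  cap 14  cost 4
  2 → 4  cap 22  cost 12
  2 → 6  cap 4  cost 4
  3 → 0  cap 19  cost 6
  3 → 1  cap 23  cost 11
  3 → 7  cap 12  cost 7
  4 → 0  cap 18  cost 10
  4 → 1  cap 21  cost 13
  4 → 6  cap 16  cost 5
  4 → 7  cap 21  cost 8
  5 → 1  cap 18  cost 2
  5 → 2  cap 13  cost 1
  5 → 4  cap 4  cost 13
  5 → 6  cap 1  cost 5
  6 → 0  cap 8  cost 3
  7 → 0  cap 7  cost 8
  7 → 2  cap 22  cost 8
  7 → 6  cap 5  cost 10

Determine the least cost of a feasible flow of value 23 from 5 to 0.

shortest-cost path #1: 5→2→0 push 13 @ unit cost 2 (adds 26)
shortest-cost path #2: 5→6→0 push 1 @ unit cost 8 (adds 8)
shortest-cost path #3: 5→1→6→0 push 7 @ unit cost 10 (adds 70)
shortest-cost path #4: 5→4→0 push 2 @ unit cost 23 (adds 46)
total cost = 150

Minimum cost for 23 units: 150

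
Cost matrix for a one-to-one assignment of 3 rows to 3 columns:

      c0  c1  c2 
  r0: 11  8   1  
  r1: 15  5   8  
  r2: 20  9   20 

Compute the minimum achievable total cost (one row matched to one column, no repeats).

optimal assignment: row0→col2 (cost 1), row1→col0 (cost 15), row2→col1 (cost 9)
total = 1 + 15 + 9 = 25

Minimum assignment cost: 25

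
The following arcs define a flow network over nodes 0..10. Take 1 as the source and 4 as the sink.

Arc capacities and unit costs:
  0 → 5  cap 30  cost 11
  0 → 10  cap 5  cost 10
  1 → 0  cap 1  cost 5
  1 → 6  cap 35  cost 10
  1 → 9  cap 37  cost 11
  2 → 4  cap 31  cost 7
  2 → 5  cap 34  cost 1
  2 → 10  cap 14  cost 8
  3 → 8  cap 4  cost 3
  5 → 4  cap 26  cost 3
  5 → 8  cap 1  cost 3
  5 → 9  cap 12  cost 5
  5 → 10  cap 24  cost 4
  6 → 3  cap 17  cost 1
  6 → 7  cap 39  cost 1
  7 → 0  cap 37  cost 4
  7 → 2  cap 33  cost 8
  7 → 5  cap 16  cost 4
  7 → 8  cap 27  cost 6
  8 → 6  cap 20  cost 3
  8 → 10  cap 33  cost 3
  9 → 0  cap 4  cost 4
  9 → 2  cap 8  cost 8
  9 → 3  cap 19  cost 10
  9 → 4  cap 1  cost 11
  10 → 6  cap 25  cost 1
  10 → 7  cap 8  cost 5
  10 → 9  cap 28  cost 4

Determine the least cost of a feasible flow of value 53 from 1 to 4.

Minimum cost for 53 units: 1304

shortest-cost path #1: 1→6→7→5→4 push 16 @ unit cost 18 (adds 288)
shortest-cost path #2: 1→0→5→4 push 1 @ unit cost 19 (adds 19)
shortest-cost path #3: 1→9→4 push 1 @ unit cost 22 (adds 22)
shortest-cost path #4: 1→6→7→2→5→4 push 9 @ unit cost 23 (adds 207)
shortest-cost path #5: 1→6→7→2→4 push 10 @ unit cost 26 (adds 260)
shortest-cost path #6: 1→9→2→4 push 8 @ unit cost 26 (adds 208)
shortest-cost path #7: 1→9→0→5→2→4 push 4 @ unit cost 32 (adds 128)
shortest-cost path #8: 1→9→3→8→6→7→2→4 push 4 @ unit cost 43 (adds 172)
total cost = 1304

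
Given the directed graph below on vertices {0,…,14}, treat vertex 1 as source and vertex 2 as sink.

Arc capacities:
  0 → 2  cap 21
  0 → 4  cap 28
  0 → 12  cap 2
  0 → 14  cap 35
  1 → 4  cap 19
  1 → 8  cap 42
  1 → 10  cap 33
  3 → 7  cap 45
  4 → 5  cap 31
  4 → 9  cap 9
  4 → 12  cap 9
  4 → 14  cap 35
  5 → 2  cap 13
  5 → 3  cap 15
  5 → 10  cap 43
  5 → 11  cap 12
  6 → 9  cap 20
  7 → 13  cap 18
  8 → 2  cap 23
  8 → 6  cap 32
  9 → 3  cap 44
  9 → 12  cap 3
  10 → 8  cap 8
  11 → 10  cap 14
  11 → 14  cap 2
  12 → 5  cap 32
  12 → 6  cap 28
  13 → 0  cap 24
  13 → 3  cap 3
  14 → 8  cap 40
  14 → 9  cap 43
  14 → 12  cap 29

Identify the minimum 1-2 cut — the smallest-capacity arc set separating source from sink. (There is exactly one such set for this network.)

Min-cut arcs: {(5,2), (7,13), (8,2)} (total capacity 54)

augment #1: 1→8→2 push 23
augment #2: 1→4→5→2 push 13
augment #3: 1→4→5→3→7→13→0→2 push 6
augment #4: 1→8→6→9→3→7→13→0→2 push 12
max flow = 54; residual-reachable set from 1 gives S-side
cut edges (S→T): {(5,2), (7,13), (8,2)} total cap 54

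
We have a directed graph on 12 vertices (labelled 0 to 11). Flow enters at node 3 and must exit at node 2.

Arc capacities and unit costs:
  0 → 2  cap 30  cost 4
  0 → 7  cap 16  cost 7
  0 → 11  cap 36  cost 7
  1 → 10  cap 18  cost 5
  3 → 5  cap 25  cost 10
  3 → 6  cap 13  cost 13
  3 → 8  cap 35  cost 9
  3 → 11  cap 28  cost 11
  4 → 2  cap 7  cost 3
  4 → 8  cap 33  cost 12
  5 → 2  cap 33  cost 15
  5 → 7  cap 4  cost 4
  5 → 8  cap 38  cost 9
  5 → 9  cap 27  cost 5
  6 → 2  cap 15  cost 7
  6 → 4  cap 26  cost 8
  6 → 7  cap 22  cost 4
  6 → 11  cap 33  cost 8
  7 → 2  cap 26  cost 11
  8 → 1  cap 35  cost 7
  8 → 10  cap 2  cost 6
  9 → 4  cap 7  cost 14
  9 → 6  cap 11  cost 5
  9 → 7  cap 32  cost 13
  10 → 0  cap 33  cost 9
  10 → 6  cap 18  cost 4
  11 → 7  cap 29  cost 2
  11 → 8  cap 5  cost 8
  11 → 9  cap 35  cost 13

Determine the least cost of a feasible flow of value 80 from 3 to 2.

Minimum cost for 80 units: 2037

shortest-cost path #1: 3→6→2 push 13 @ unit cost 20 (adds 260)
shortest-cost path #2: 3→11→7→2 push 26 @ unit cost 24 (adds 624)
shortest-cost path #3: 3→5→2 push 25 @ unit cost 25 (adds 625)
shortest-cost path #4: 3→8→10→6→2 push 2 @ unit cost 26 (adds 52)
shortest-cost path #5: 3→8→1→10→0→2 push 14 @ unit cost 34 (adds 476)
total cost = 2037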